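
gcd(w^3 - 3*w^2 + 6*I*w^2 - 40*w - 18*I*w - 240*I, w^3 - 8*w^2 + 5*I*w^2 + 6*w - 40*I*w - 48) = w^2 + w*(-8 + 6*I) - 48*I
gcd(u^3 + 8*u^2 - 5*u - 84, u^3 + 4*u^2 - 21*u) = u^2 + 4*u - 21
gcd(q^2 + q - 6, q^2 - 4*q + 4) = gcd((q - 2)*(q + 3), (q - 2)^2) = q - 2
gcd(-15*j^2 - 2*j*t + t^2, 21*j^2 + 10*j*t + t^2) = 3*j + t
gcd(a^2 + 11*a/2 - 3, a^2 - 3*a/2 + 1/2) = a - 1/2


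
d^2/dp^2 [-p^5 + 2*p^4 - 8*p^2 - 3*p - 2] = -20*p^3 + 24*p^2 - 16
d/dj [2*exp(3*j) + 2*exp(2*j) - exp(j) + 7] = (6*exp(2*j) + 4*exp(j) - 1)*exp(j)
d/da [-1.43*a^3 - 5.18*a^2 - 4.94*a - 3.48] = -4.29*a^2 - 10.36*a - 4.94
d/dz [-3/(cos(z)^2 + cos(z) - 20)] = -3*(2*cos(z) + 1)*sin(z)/(cos(z)^2 + cos(z) - 20)^2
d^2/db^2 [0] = 0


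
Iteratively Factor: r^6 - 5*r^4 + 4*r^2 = (r - 1)*(r^5 + r^4 - 4*r^3 - 4*r^2) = (r - 2)*(r - 1)*(r^4 + 3*r^3 + 2*r^2) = (r - 2)*(r - 1)*(r + 2)*(r^3 + r^2) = r*(r - 2)*(r - 1)*(r + 2)*(r^2 + r) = r^2*(r - 2)*(r - 1)*(r + 2)*(r + 1)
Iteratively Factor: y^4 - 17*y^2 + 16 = (y + 1)*(y^3 - y^2 - 16*y + 16) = (y - 4)*(y + 1)*(y^2 + 3*y - 4) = (y - 4)*(y - 1)*(y + 1)*(y + 4)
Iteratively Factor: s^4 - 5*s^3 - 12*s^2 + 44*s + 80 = (s - 5)*(s^3 - 12*s - 16) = (s - 5)*(s - 4)*(s^2 + 4*s + 4) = (s - 5)*(s - 4)*(s + 2)*(s + 2)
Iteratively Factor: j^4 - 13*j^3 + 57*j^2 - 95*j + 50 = (j - 2)*(j^3 - 11*j^2 + 35*j - 25) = (j - 2)*(j - 1)*(j^2 - 10*j + 25) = (j - 5)*(j - 2)*(j - 1)*(j - 5)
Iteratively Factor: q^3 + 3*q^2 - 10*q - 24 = (q + 4)*(q^2 - q - 6) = (q + 2)*(q + 4)*(q - 3)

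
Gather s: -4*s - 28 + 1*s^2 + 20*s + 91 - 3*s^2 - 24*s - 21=-2*s^2 - 8*s + 42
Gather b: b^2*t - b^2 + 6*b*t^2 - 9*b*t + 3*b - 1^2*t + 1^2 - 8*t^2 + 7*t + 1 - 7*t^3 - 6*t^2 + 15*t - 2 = b^2*(t - 1) + b*(6*t^2 - 9*t + 3) - 7*t^3 - 14*t^2 + 21*t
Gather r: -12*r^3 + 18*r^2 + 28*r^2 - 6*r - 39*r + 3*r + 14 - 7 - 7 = -12*r^3 + 46*r^2 - 42*r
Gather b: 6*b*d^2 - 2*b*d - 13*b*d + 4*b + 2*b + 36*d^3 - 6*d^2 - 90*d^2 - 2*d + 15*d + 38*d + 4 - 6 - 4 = b*(6*d^2 - 15*d + 6) + 36*d^3 - 96*d^2 + 51*d - 6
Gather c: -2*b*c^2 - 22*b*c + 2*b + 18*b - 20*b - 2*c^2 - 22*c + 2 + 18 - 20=c^2*(-2*b - 2) + c*(-22*b - 22)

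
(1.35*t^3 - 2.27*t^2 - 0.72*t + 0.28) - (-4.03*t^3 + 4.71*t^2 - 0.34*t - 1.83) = 5.38*t^3 - 6.98*t^2 - 0.38*t + 2.11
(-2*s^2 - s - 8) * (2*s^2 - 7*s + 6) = -4*s^4 + 12*s^3 - 21*s^2 + 50*s - 48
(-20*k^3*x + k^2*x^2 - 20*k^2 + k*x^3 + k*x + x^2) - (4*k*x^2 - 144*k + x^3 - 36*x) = -20*k^3*x + k^2*x^2 - 20*k^2 + k*x^3 - 4*k*x^2 + k*x + 144*k - x^3 + x^2 + 36*x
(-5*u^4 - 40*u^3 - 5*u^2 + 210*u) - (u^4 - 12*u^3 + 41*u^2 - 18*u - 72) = -6*u^4 - 28*u^3 - 46*u^2 + 228*u + 72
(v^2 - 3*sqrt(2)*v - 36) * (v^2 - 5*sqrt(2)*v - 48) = v^4 - 8*sqrt(2)*v^3 - 54*v^2 + 324*sqrt(2)*v + 1728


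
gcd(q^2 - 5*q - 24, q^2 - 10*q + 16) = q - 8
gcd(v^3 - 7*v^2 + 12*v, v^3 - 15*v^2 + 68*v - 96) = v^2 - 7*v + 12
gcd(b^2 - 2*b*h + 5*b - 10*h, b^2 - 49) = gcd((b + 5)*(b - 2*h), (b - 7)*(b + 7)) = 1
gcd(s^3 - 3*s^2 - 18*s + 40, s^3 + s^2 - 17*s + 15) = 1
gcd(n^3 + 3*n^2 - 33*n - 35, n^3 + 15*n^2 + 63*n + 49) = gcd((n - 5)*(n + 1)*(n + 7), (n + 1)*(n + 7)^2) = n^2 + 8*n + 7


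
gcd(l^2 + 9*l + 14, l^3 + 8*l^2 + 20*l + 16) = l + 2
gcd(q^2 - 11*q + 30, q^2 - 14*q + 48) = q - 6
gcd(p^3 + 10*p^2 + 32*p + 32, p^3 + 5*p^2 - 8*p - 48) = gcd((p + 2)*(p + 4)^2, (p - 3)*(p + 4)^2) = p^2 + 8*p + 16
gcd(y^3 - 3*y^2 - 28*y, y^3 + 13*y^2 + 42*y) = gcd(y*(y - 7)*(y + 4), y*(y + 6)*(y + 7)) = y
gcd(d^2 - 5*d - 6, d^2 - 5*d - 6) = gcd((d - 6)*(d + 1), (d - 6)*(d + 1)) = d^2 - 5*d - 6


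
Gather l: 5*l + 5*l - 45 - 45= 10*l - 90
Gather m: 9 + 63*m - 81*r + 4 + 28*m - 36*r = 91*m - 117*r + 13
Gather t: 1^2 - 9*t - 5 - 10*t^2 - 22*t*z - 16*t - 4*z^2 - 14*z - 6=-10*t^2 + t*(-22*z - 25) - 4*z^2 - 14*z - 10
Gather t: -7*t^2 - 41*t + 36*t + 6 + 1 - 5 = -7*t^2 - 5*t + 2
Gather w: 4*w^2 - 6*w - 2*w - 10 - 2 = 4*w^2 - 8*w - 12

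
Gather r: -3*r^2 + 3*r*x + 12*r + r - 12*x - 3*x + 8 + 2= -3*r^2 + r*(3*x + 13) - 15*x + 10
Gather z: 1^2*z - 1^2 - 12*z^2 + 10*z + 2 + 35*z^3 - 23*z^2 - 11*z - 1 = 35*z^3 - 35*z^2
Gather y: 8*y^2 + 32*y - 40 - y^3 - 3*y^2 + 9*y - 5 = -y^3 + 5*y^2 + 41*y - 45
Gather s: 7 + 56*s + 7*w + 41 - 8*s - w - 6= 48*s + 6*w + 42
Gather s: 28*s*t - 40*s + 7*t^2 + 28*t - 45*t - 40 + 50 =s*(28*t - 40) + 7*t^2 - 17*t + 10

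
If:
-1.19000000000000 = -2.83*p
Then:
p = 0.42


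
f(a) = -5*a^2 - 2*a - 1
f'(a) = -10*a - 2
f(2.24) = -30.57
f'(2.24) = -24.40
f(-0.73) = -2.20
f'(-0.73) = 5.30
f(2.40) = -34.60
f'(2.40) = -26.00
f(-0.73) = -2.20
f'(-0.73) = 5.30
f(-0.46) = -1.14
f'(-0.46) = 2.60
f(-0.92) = -3.39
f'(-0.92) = 7.20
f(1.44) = -14.25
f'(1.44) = -16.40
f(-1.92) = -15.59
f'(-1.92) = 17.20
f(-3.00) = -40.00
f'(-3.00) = 28.00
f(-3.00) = -40.00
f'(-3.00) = 28.00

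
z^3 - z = z*(z - 1)*(z + 1)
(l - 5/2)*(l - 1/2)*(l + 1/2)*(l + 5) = l^4 + 5*l^3/2 - 51*l^2/4 - 5*l/8 + 25/8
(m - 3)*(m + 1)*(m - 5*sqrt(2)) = m^3 - 5*sqrt(2)*m^2 - 2*m^2 - 3*m + 10*sqrt(2)*m + 15*sqrt(2)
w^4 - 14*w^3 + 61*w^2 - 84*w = w*(w - 7)*(w - 4)*(w - 3)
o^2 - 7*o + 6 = (o - 6)*(o - 1)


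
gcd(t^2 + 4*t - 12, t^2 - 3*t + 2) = t - 2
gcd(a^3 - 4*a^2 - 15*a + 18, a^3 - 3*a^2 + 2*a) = a - 1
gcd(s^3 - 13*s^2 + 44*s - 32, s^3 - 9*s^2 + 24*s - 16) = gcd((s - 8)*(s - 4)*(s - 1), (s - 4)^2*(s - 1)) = s^2 - 5*s + 4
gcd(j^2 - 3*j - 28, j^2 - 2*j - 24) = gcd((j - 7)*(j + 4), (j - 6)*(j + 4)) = j + 4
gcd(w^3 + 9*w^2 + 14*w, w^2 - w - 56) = w + 7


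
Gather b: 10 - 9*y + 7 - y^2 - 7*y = -y^2 - 16*y + 17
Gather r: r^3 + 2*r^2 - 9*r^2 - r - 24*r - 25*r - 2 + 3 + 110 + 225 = r^3 - 7*r^2 - 50*r + 336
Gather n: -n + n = 0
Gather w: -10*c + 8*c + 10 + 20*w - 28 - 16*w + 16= -2*c + 4*w - 2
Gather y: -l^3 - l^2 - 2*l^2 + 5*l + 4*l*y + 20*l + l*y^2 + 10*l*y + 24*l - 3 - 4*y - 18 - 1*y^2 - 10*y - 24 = -l^3 - 3*l^2 + 49*l + y^2*(l - 1) + y*(14*l - 14) - 45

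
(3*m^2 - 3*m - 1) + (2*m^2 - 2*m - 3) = 5*m^2 - 5*m - 4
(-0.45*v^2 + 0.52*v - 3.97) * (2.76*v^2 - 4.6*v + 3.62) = -1.242*v^4 + 3.5052*v^3 - 14.9782*v^2 + 20.1444*v - 14.3714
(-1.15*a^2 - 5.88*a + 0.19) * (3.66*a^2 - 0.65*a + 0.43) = -4.209*a^4 - 20.7733*a^3 + 4.0229*a^2 - 2.6519*a + 0.0817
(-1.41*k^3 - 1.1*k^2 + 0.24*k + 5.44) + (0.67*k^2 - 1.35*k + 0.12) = -1.41*k^3 - 0.43*k^2 - 1.11*k + 5.56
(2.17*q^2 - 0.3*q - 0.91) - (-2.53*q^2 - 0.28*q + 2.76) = 4.7*q^2 - 0.02*q - 3.67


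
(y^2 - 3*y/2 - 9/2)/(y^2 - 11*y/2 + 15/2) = (2*y + 3)/(2*y - 5)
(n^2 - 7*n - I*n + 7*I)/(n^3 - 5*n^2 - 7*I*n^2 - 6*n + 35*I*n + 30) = (n - 7)/(n^2 - n*(5 + 6*I) + 30*I)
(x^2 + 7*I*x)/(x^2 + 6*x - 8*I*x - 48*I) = x*(x + 7*I)/(x^2 + 6*x - 8*I*x - 48*I)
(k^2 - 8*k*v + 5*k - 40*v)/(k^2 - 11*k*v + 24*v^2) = (-k - 5)/(-k + 3*v)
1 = 1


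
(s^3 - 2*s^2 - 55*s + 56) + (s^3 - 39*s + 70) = 2*s^3 - 2*s^2 - 94*s + 126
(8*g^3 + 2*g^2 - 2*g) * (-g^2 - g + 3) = -8*g^5 - 10*g^4 + 24*g^3 + 8*g^2 - 6*g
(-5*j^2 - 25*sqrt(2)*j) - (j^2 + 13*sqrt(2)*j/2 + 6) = -6*j^2 - 63*sqrt(2)*j/2 - 6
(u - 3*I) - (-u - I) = 2*u - 2*I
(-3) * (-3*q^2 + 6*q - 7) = 9*q^2 - 18*q + 21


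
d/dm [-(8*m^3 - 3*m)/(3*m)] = -16*m/3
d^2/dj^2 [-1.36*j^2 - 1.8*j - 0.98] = -2.72000000000000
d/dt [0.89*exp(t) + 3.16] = 0.89*exp(t)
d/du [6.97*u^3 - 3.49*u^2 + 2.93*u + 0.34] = 20.91*u^2 - 6.98*u + 2.93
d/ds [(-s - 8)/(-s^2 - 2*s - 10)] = (s^2 + 2*s - 2*(s + 1)*(s + 8) + 10)/(s^2 + 2*s + 10)^2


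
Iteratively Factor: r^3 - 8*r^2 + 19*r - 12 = (r - 4)*(r^2 - 4*r + 3) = (r - 4)*(r - 1)*(r - 3)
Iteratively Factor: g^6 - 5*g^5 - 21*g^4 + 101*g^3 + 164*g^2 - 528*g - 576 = (g + 3)*(g^5 - 8*g^4 + 3*g^3 + 92*g^2 - 112*g - 192) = (g + 1)*(g + 3)*(g^4 - 9*g^3 + 12*g^2 + 80*g - 192) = (g + 1)*(g + 3)^2*(g^3 - 12*g^2 + 48*g - 64) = (g - 4)*(g + 1)*(g + 3)^2*(g^2 - 8*g + 16) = (g - 4)^2*(g + 1)*(g + 3)^2*(g - 4)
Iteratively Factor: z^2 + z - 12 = (z - 3)*(z + 4)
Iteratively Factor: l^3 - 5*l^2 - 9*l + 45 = (l - 5)*(l^2 - 9) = (l - 5)*(l + 3)*(l - 3)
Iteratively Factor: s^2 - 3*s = (s - 3)*(s)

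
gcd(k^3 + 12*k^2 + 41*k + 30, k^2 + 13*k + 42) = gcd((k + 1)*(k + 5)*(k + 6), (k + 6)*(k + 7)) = k + 6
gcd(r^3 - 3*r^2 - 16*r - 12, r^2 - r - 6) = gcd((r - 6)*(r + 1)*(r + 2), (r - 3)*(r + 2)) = r + 2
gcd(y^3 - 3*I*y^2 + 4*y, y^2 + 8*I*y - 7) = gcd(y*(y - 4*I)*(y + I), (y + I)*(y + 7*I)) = y + I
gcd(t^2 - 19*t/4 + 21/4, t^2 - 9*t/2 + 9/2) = t - 3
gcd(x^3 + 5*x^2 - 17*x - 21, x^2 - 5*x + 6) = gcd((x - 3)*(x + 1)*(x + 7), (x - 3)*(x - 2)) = x - 3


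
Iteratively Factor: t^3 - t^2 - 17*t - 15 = (t + 1)*(t^2 - 2*t - 15) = (t - 5)*(t + 1)*(t + 3)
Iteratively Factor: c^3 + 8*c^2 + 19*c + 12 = (c + 3)*(c^2 + 5*c + 4) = (c + 3)*(c + 4)*(c + 1)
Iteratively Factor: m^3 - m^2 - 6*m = (m - 3)*(m^2 + 2*m) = (m - 3)*(m + 2)*(m)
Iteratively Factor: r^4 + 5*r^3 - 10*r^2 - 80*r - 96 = (r - 4)*(r^3 + 9*r^2 + 26*r + 24) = (r - 4)*(r + 2)*(r^2 + 7*r + 12) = (r - 4)*(r + 2)*(r + 3)*(r + 4)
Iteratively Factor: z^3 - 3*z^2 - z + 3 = (z - 1)*(z^2 - 2*z - 3) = (z - 1)*(z + 1)*(z - 3)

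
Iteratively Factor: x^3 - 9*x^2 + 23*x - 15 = (x - 5)*(x^2 - 4*x + 3) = (x - 5)*(x - 1)*(x - 3)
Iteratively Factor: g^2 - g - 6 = (g + 2)*(g - 3)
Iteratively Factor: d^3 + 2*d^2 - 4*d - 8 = (d - 2)*(d^2 + 4*d + 4) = (d - 2)*(d + 2)*(d + 2)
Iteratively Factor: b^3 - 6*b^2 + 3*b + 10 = (b - 5)*(b^2 - b - 2) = (b - 5)*(b + 1)*(b - 2)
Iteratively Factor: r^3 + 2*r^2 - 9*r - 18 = (r + 2)*(r^2 - 9) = (r + 2)*(r + 3)*(r - 3)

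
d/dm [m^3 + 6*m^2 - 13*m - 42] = 3*m^2 + 12*m - 13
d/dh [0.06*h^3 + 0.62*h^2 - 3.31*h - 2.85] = 0.18*h^2 + 1.24*h - 3.31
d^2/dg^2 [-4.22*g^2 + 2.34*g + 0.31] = -8.44000000000000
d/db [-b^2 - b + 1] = -2*b - 1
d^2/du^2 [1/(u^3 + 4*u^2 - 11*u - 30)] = 2*(-(3*u + 4)*(u^3 + 4*u^2 - 11*u - 30) + (3*u^2 + 8*u - 11)^2)/(u^3 + 4*u^2 - 11*u - 30)^3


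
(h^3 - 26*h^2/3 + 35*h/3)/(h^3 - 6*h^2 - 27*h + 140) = h*(3*h - 5)/(3*(h^2 + h - 20))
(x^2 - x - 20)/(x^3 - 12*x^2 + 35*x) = (x + 4)/(x*(x - 7))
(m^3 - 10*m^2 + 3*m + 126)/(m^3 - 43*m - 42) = (m^2 - 3*m - 18)/(m^2 + 7*m + 6)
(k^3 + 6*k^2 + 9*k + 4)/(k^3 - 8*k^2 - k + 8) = (k^2 + 5*k + 4)/(k^2 - 9*k + 8)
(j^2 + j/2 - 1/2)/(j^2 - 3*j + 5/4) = 2*(j + 1)/(2*j - 5)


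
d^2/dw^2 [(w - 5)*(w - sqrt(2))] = 2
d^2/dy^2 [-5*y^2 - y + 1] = -10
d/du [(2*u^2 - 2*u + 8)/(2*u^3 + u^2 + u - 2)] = 2*((2*u - 1)*(2*u^3 + u^2 + u - 2) - (u^2 - u + 4)*(6*u^2 + 2*u + 1))/(2*u^3 + u^2 + u - 2)^2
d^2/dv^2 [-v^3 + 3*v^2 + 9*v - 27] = 6 - 6*v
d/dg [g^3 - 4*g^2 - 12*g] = 3*g^2 - 8*g - 12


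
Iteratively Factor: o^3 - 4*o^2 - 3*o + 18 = (o + 2)*(o^2 - 6*o + 9) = (o - 3)*(o + 2)*(o - 3)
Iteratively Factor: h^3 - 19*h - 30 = (h - 5)*(h^2 + 5*h + 6) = (h - 5)*(h + 3)*(h + 2)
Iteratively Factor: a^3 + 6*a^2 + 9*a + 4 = (a + 1)*(a^2 + 5*a + 4) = (a + 1)*(a + 4)*(a + 1)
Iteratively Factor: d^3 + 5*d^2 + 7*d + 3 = (d + 1)*(d^2 + 4*d + 3) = (d + 1)^2*(d + 3)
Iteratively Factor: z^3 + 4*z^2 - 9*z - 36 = (z + 3)*(z^2 + z - 12) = (z + 3)*(z + 4)*(z - 3)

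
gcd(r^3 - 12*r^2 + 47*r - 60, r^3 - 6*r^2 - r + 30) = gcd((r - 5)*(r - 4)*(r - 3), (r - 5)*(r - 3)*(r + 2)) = r^2 - 8*r + 15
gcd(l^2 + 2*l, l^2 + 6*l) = l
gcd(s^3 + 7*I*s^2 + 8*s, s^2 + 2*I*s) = s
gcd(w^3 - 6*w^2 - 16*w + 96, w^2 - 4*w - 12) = w - 6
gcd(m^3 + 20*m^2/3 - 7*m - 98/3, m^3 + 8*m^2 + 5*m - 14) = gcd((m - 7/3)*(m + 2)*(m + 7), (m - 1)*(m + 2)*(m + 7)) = m^2 + 9*m + 14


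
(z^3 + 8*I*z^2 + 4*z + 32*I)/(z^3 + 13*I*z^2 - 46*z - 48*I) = (z - 2*I)/(z + 3*I)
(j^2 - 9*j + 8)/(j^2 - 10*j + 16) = (j - 1)/(j - 2)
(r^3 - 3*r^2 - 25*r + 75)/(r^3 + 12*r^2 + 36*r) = (r^3 - 3*r^2 - 25*r + 75)/(r*(r^2 + 12*r + 36))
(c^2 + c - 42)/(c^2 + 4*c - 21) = (c - 6)/(c - 3)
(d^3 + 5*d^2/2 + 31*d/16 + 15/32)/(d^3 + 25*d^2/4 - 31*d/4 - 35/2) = (8*d^2 + 10*d + 3)/(8*(d^2 + 5*d - 14))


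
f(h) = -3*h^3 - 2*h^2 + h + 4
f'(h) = -9*h^2 - 4*h + 1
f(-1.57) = 9.11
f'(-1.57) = -14.90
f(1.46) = -8.14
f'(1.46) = -24.02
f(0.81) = 1.90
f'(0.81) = -8.14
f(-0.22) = 3.72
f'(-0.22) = 1.44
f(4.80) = -369.06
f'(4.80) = -225.56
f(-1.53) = 8.53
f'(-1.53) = -13.95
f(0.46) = 3.74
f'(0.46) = -2.74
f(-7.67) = 1232.33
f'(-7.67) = -497.78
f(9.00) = -2336.00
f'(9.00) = -764.00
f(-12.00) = 4888.00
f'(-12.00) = -1247.00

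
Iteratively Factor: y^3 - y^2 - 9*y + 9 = (y - 3)*(y^2 + 2*y - 3) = (y - 3)*(y + 3)*(y - 1)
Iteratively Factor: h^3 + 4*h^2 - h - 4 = (h + 1)*(h^2 + 3*h - 4) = (h + 1)*(h + 4)*(h - 1)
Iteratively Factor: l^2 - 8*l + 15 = (l - 5)*(l - 3)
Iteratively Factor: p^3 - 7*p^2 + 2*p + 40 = (p + 2)*(p^2 - 9*p + 20) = (p - 5)*(p + 2)*(p - 4)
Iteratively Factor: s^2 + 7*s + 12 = (s + 3)*(s + 4)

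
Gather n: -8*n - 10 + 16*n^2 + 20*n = 16*n^2 + 12*n - 10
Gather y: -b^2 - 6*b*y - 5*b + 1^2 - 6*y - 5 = -b^2 - 5*b + y*(-6*b - 6) - 4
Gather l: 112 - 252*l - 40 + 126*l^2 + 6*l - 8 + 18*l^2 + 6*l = 144*l^2 - 240*l + 64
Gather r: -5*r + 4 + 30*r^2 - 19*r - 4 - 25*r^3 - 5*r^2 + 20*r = -25*r^3 + 25*r^2 - 4*r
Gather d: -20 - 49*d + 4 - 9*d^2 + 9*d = -9*d^2 - 40*d - 16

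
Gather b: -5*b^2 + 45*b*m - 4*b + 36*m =-5*b^2 + b*(45*m - 4) + 36*m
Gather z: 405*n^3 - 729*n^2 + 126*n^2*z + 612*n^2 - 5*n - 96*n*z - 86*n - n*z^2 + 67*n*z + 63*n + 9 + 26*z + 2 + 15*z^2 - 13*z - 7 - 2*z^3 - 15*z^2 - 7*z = 405*n^3 - 117*n^2 - n*z^2 - 28*n - 2*z^3 + z*(126*n^2 - 29*n + 6) + 4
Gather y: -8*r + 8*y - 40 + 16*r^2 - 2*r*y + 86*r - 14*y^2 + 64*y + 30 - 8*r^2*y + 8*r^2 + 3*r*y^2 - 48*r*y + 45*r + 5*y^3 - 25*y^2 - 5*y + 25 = 24*r^2 + 123*r + 5*y^3 + y^2*(3*r - 39) + y*(-8*r^2 - 50*r + 67) + 15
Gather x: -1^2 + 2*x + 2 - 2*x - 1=0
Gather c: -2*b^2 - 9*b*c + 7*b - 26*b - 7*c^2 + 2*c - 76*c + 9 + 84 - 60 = -2*b^2 - 19*b - 7*c^2 + c*(-9*b - 74) + 33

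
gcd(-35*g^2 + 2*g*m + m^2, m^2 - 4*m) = 1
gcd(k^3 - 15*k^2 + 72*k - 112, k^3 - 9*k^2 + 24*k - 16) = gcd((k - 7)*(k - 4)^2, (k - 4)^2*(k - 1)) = k^2 - 8*k + 16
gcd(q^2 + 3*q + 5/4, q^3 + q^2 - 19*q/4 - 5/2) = q^2 + 3*q + 5/4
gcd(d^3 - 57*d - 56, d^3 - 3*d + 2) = 1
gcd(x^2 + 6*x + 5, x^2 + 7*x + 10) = x + 5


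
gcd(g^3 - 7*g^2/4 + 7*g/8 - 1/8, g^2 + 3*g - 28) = 1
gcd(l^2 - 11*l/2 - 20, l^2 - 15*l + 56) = l - 8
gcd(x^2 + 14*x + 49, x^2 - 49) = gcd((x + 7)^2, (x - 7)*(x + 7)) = x + 7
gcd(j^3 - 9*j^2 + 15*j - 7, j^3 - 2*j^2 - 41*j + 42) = j^2 - 8*j + 7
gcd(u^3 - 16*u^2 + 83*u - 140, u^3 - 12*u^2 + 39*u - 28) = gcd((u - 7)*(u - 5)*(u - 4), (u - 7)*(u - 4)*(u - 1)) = u^2 - 11*u + 28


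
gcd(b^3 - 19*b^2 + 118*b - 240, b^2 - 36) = b - 6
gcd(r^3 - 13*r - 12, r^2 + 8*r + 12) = 1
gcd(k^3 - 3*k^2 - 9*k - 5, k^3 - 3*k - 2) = k^2 + 2*k + 1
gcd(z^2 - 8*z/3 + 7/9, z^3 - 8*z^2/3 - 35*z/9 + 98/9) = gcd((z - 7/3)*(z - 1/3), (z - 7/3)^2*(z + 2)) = z - 7/3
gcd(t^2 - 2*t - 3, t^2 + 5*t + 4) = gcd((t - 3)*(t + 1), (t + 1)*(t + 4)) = t + 1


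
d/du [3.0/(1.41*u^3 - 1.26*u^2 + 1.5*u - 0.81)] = (-12.69*u^2 + 7.56*u - 4.5)/(1.41*u^3 - 1.26*u^2 + 1.5*u - 0.81)^2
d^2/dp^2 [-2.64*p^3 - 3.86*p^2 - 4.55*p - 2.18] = -15.84*p - 7.72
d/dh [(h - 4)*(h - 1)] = 2*h - 5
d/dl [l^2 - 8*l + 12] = 2*l - 8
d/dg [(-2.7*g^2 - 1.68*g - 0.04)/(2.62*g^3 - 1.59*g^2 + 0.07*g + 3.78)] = (7.074*g^4 + 8.8032*g^3 - 2.5458*g^2 - 20.5392*g - 6.3476)/(6.8644*g^6 - 8.3316*g^5 + 2.8949*g^4 + 19.5846*g^3 - 12.0155*g^2 + 0.5292*g + 14.2884)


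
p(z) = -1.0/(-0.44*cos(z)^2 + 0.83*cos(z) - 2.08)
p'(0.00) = 0.00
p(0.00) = 0.59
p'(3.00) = -0.02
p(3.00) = 0.30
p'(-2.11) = 0.16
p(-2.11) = 0.38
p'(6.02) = -0.00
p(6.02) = 0.59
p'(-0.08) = -0.00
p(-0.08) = 0.59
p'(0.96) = -0.09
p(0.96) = 0.57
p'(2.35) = -0.12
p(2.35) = 0.35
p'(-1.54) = 0.19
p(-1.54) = 0.49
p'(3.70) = 0.09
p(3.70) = 0.32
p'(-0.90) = 0.07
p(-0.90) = 0.58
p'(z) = -1.0*(-0.88*sin(z)*cos(z) + 0.83*sin(z))/(-0.44*cos(z)^2 + 0.83*cos(z) - 2.08)^2 = (0.88*cos(z) - 0.83)*sin(z)/(0.44*cos(z)^2 - 0.83*cos(z) + 2.08)^2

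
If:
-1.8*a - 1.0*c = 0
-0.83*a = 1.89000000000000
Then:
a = -2.28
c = 4.10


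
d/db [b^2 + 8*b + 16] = 2*b + 8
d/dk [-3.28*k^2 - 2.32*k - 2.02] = -6.56*k - 2.32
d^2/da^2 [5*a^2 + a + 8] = 10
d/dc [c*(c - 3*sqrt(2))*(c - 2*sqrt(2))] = 3*c^2 - 10*sqrt(2)*c + 12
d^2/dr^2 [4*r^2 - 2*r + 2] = 8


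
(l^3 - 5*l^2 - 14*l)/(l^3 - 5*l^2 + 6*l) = (l^2 - 5*l - 14)/(l^2 - 5*l + 6)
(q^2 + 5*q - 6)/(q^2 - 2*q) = (q^2 + 5*q - 6)/(q*(q - 2))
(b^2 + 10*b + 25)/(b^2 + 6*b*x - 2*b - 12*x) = (b^2 + 10*b + 25)/(b^2 + 6*b*x - 2*b - 12*x)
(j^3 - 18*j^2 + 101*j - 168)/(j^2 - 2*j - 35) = (j^2 - 11*j + 24)/(j + 5)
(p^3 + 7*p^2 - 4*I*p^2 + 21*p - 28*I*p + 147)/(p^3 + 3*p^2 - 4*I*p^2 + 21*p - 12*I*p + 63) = (p + 7)/(p + 3)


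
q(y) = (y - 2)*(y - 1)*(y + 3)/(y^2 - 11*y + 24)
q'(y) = (11 - 2*y)*(y - 2)*(y - 1)*(y + 3)/(y^2 - 11*y + 24)^2 + (y - 2)*(y - 1)/(y^2 - 11*y + 24) + (y - 2)*(y + 3)/(y^2 - 11*y + 24) + (y - 1)*(y + 3)/(y^2 - 11*y + 24) = (y^4 - 22*y^3 + 79*y^2 - 12*y - 102)/(y^4 - 22*y^3 + 169*y^2 - 528*y + 576)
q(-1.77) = 0.28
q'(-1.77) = 0.14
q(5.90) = -27.93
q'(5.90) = -19.67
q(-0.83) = 0.33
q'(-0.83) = -0.02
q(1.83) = -0.09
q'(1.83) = 0.33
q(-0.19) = 0.28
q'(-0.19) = -0.14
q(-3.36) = -0.12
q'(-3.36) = 0.34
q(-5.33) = -0.97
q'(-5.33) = 0.51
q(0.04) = 0.24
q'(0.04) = -0.18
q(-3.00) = 0.00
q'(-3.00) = 0.30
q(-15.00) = -7.88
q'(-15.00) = 0.83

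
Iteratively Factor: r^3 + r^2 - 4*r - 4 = (r - 2)*(r^2 + 3*r + 2) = (r - 2)*(r + 2)*(r + 1)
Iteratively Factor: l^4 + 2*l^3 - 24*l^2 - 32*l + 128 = (l + 4)*(l^3 - 2*l^2 - 16*l + 32) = (l - 4)*(l + 4)*(l^2 + 2*l - 8) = (l - 4)*(l - 2)*(l + 4)*(l + 4)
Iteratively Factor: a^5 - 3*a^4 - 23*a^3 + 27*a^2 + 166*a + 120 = (a + 1)*(a^4 - 4*a^3 - 19*a^2 + 46*a + 120) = (a - 5)*(a + 1)*(a^3 + a^2 - 14*a - 24) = (a - 5)*(a + 1)*(a + 3)*(a^2 - 2*a - 8) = (a - 5)*(a - 4)*(a + 1)*(a + 3)*(a + 2)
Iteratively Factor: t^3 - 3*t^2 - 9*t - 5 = (t + 1)*(t^2 - 4*t - 5) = (t - 5)*(t + 1)*(t + 1)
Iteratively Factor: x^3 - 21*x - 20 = (x - 5)*(x^2 + 5*x + 4) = (x - 5)*(x + 4)*(x + 1)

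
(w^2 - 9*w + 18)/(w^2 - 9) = (w - 6)/(w + 3)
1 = 1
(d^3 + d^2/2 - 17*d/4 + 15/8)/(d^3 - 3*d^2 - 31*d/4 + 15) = (d - 1/2)/(d - 4)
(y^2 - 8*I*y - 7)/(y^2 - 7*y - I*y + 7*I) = (y - 7*I)/(y - 7)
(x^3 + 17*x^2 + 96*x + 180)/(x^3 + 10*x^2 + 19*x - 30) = (x + 6)/(x - 1)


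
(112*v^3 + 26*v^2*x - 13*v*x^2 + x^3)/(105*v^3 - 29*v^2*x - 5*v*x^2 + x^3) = (-16*v^2 - 6*v*x + x^2)/(-15*v^2 + 2*v*x + x^2)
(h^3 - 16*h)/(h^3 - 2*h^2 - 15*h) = (16 - h^2)/(-h^2 + 2*h + 15)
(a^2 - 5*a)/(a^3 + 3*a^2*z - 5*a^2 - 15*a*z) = 1/(a + 3*z)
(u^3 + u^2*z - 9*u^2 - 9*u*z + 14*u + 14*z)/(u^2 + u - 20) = (u^3 + u^2*z - 9*u^2 - 9*u*z + 14*u + 14*z)/(u^2 + u - 20)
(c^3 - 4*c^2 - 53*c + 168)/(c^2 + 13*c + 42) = (c^2 - 11*c + 24)/(c + 6)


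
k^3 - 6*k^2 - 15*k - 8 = (k - 8)*(k + 1)^2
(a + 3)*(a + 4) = a^2 + 7*a + 12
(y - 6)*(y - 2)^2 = y^3 - 10*y^2 + 28*y - 24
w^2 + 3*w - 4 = (w - 1)*(w + 4)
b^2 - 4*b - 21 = (b - 7)*(b + 3)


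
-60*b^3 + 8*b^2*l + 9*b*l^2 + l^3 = (-2*b + l)*(5*b + l)*(6*b + l)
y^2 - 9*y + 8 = (y - 8)*(y - 1)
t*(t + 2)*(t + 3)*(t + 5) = t^4 + 10*t^3 + 31*t^2 + 30*t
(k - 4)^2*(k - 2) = k^3 - 10*k^2 + 32*k - 32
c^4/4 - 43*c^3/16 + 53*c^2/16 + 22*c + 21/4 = (c/4 + 1/2)*(c - 7)*(c - 6)*(c + 1/4)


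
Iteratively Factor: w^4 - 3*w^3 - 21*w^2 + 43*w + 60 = (w + 1)*(w^3 - 4*w^2 - 17*w + 60) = (w - 3)*(w + 1)*(w^2 - w - 20) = (w - 5)*(w - 3)*(w + 1)*(w + 4)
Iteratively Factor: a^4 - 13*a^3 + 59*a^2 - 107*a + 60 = (a - 4)*(a^3 - 9*a^2 + 23*a - 15) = (a - 4)*(a - 3)*(a^2 - 6*a + 5) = (a - 5)*(a - 4)*(a - 3)*(a - 1)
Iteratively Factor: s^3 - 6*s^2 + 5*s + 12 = (s - 4)*(s^2 - 2*s - 3) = (s - 4)*(s + 1)*(s - 3)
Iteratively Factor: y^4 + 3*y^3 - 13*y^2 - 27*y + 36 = (y - 3)*(y^3 + 6*y^2 + 5*y - 12) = (y - 3)*(y - 1)*(y^2 + 7*y + 12) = (y - 3)*(y - 1)*(y + 4)*(y + 3)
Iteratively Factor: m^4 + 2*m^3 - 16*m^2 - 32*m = (m)*(m^3 + 2*m^2 - 16*m - 32) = m*(m - 4)*(m^2 + 6*m + 8) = m*(m - 4)*(m + 2)*(m + 4)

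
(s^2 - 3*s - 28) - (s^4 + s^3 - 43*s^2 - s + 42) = -s^4 - s^3 + 44*s^2 - 2*s - 70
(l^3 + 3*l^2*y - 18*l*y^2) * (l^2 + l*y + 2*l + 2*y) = l^5 + 4*l^4*y + 2*l^4 - 15*l^3*y^2 + 8*l^3*y - 18*l^2*y^3 - 30*l^2*y^2 - 36*l*y^3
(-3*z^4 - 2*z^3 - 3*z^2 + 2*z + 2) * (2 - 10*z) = 30*z^5 + 14*z^4 + 26*z^3 - 26*z^2 - 16*z + 4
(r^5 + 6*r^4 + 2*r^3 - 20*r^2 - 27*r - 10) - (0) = r^5 + 6*r^4 + 2*r^3 - 20*r^2 - 27*r - 10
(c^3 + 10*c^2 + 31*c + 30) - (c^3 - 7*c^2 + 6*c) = 17*c^2 + 25*c + 30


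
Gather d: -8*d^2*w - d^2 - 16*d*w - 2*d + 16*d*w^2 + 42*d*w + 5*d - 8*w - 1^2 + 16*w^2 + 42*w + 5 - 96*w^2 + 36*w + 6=d^2*(-8*w - 1) + d*(16*w^2 + 26*w + 3) - 80*w^2 + 70*w + 10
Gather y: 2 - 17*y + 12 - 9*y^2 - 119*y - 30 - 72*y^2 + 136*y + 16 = -81*y^2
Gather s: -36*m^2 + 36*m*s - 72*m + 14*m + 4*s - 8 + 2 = -36*m^2 - 58*m + s*(36*m + 4) - 6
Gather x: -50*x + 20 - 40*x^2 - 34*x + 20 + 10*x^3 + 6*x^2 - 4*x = 10*x^3 - 34*x^2 - 88*x + 40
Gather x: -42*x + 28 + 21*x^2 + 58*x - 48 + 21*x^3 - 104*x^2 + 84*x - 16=21*x^3 - 83*x^2 + 100*x - 36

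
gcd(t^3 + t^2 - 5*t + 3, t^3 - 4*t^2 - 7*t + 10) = t - 1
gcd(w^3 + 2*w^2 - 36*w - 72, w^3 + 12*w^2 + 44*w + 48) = w^2 + 8*w + 12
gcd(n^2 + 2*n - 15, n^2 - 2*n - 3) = n - 3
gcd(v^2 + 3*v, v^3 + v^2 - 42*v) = v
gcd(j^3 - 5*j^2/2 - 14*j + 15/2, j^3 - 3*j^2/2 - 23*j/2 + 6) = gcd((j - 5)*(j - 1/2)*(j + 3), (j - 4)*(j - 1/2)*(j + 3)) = j^2 + 5*j/2 - 3/2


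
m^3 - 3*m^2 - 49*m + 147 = (m - 7)*(m - 3)*(m + 7)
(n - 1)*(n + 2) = n^2 + n - 2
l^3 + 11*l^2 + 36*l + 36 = (l + 2)*(l + 3)*(l + 6)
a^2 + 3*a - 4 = (a - 1)*(a + 4)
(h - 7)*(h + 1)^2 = h^3 - 5*h^2 - 13*h - 7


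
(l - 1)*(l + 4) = l^2 + 3*l - 4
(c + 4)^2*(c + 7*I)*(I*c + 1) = I*c^4 - 6*c^3 + 8*I*c^3 - 48*c^2 + 23*I*c^2 - 96*c + 56*I*c + 112*I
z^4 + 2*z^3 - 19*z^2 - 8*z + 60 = (z - 3)*(z - 2)*(z + 2)*(z + 5)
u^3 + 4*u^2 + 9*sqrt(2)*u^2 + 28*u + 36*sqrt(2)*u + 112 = (u + 4)*(u + 2*sqrt(2))*(u + 7*sqrt(2))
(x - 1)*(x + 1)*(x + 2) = x^3 + 2*x^2 - x - 2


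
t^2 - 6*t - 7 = (t - 7)*(t + 1)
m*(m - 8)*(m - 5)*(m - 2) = m^4 - 15*m^3 + 66*m^2 - 80*m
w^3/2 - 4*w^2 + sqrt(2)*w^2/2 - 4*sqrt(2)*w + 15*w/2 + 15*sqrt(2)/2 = (w/2 + sqrt(2)/2)*(w - 5)*(w - 3)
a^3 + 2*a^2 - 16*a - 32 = (a - 4)*(a + 2)*(a + 4)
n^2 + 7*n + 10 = (n + 2)*(n + 5)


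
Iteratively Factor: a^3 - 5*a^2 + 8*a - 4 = (a - 1)*(a^2 - 4*a + 4) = (a - 2)*(a - 1)*(a - 2)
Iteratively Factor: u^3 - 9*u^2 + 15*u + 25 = (u - 5)*(u^2 - 4*u - 5) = (u - 5)*(u + 1)*(u - 5)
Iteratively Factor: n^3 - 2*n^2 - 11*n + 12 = (n - 1)*(n^2 - n - 12) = (n - 1)*(n + 3)*(n - 4)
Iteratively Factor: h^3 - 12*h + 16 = (h + 4)*(h^2 - 4*h + 4) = (h - 2)*(h + 4)*(h - 2)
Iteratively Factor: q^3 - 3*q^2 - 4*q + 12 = (q - 2)*(q^2 - q - 6) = (q - 3)*(q - 2)*(q + 2)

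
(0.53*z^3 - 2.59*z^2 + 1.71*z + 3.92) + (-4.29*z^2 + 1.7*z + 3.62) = 0.53*z^3 - 6.88*z^2 + 3.41*z + 7.54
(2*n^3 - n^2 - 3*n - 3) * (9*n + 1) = 18*n^4 - 7*n^3 - 28*n^2 - 30*n - 3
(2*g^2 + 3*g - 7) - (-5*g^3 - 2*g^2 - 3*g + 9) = 5*g^3 + 4*g^2 + 6*g - 16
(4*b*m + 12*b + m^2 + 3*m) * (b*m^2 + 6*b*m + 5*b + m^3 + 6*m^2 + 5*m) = 4*b^2*m^3 + 36*b^2*m^2 + 92*b^2*m + 60*b^2 + 5*b*m^4 + 45*b*m^3 + 115*b*m^2 + 75*b*m + m^5 + 9*m^4 + 23*m^3 + 15*m^2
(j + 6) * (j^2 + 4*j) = j^3 + 10*j^2 + 24*j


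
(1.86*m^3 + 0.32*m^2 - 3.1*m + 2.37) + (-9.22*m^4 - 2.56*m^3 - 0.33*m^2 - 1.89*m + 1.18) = -9.22*m^4 - 0.7*m^3 - 0.01*m^2 - 4.99*m + 3.55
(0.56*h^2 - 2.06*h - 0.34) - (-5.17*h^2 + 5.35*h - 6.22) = 5.73*h^2 - 7.41*h + 5.88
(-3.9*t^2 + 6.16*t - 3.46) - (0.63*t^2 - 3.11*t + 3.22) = -4.53*t^2 + 9.27*t - 6.68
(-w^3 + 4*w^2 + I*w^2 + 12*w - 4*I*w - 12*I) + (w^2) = -w^3 + 5*w^2 + I*w^2 + 12*w - 4*I*w - 12*I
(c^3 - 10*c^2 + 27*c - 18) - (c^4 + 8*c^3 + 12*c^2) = -c^4 - 7*c^3 - 22*c^2 + 27*c - 18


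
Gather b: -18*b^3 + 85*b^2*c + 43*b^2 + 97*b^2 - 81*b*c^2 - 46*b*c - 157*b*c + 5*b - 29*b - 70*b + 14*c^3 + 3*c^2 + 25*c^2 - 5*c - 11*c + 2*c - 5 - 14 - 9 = -18*b^3 + b^2*(85*c + 140) + b*(-81*c^2 - 203*c - 94) + 14*c^3 + 28*c^2 - 14*c - 28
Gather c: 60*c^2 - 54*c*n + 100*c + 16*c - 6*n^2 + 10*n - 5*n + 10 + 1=60*c^2 + c*(116 - 54*n) - 6*n^2 + 5*n + 11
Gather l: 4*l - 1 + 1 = 4*l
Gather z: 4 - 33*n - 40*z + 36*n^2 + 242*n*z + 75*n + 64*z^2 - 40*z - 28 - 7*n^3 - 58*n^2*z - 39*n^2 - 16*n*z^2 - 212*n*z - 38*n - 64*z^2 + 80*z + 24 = -7*n^3 - 3*n^2 - 16*n*z^2 + 4*n + z*(-58*n^2 + 30*n)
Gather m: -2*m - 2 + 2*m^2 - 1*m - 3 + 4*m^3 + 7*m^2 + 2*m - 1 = 4*m^3 + 9*m^2 - m - 6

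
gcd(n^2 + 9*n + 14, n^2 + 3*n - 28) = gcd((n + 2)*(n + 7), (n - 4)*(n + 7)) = n + 7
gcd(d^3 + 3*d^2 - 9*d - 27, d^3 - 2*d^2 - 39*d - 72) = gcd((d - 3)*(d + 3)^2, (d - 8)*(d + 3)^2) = d^2 + 6*d + 9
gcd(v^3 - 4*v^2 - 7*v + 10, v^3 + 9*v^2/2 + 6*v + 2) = v + 2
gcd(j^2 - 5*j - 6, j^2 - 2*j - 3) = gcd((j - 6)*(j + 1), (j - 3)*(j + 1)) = j + 1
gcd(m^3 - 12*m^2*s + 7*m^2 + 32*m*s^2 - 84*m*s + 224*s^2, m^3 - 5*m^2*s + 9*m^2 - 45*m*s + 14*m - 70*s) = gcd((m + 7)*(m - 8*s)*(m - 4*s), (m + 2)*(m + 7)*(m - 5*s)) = m + 7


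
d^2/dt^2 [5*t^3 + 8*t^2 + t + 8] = 30*t + 16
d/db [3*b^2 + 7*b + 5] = 6*b + 7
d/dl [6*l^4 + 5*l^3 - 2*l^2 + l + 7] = 24*l^3 + 15*l^2 - 4*l + 1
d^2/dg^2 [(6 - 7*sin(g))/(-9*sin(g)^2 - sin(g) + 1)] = (-567*sin(g)^5 + 2007*sin(g)^4 + 918*sin(g)^3 - 2701*sin(g)^2 + 53*sin(g) - 106)/(9*sin(g)^2 + sin(g) - 1)^3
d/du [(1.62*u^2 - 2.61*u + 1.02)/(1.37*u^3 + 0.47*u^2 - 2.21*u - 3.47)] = (-2.2194*u^4 + 7.1514*u^3 - 6.5457*u^2 - 12.2016*u + 11.3109)/(1.8769*u^6 + 1.2878*u^5 - 5.8345*u^4 - 11.5852*u^3 + 1.6223*u^2 + 15.3374*u + 12.0409)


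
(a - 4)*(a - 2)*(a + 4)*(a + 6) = a^4 + 4*a^3 - 28*a^2 - 64*a + 192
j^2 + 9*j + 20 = (j + 4)*(j + 5)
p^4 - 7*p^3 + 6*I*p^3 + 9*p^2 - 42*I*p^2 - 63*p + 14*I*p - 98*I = (p - 7)*(p - 2*I)*(p + I)*(p + 7*I)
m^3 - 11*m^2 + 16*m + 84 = (m - 7)*(m - 6)*(m + 2)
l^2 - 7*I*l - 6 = (l - 6*I)*(l - I)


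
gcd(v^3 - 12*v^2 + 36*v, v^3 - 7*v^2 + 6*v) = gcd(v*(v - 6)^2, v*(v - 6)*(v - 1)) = v^2 - 6*v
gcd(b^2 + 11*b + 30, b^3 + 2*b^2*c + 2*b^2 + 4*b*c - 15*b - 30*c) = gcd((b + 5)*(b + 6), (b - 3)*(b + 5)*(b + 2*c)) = b + 5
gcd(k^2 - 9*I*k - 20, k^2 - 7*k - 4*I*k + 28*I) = k - 4*I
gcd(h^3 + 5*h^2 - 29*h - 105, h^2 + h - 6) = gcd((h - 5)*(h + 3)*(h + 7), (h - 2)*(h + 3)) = h + 3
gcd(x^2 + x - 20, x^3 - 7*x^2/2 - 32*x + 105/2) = x + 5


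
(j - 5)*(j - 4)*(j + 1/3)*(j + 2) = j^4 - 20*j^3/3 - j^2/3 + 122*j/3 + 40/3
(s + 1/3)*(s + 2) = s^2 + 7*s/3 + 2/3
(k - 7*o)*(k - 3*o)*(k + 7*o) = k^3 - 3*k^2*o - 49*k*o^2 + 147*o^3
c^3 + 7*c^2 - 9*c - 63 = (c - 3)*(c + 3)*(c + 7)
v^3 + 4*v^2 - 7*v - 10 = (v - 2)*(v + 1)*(v + 5)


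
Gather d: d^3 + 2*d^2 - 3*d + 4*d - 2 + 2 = d^3 + 2*d^2 + d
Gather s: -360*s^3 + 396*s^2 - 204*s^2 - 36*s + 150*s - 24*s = -360*s^3 + 192*s^2 + 90*s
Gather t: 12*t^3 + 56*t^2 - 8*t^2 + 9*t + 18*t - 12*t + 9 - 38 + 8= 12*t^3 + 48*t^2 + 15*t - 21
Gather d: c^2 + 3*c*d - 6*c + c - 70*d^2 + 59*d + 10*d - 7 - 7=c^2 - 5*c - 70*d^2 + d*(3*c + 69) - 14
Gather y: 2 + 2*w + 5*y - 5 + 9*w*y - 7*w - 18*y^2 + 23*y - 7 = -5*w - 18*y^2 + y*(9*w + 28) - 10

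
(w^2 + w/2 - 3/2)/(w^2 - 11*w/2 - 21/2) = (w - 1)/(w - 7)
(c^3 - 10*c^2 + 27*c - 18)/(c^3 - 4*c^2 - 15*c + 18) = (c - 3)/(c + 3)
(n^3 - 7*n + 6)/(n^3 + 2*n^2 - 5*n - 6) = (n - 1)/(n + 1)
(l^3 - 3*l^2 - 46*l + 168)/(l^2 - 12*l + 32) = (l^2 + l - 42)/(l - 8)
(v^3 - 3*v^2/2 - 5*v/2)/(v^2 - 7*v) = (2*v^2 - 3*v - 5)/(2*(v - 7))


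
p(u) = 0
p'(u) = 0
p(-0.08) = 0.00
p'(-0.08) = 0.00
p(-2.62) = 0.00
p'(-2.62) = 0.00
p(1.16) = 0.00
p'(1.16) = 0.00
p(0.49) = 0.00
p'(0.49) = 0.00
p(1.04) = 0.00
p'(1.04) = 0.00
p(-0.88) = 0.00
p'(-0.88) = 0.00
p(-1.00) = 0.00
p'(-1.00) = 0.00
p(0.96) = 0.00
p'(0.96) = 0.00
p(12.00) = 0.00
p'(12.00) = 0.00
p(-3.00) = 0.00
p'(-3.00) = 0.00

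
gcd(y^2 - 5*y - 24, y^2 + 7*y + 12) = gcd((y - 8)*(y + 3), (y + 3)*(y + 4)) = y + 3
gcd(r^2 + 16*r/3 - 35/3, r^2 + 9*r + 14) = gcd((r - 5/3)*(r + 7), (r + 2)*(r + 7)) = r + 7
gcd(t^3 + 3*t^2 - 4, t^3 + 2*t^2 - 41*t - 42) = 1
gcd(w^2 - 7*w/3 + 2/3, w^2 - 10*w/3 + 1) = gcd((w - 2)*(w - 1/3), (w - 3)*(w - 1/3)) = w - 1/3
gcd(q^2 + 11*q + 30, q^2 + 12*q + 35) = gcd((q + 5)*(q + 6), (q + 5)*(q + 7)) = q + 5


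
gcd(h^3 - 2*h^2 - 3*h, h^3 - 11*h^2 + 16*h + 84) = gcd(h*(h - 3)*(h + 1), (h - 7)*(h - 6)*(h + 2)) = 1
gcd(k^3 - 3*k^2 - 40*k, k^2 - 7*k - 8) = k - 8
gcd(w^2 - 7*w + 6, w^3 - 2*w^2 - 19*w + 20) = w - 1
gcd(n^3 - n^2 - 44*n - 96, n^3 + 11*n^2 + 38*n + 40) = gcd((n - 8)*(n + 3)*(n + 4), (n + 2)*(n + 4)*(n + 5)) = n + 4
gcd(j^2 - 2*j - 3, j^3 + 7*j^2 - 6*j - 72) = j - 3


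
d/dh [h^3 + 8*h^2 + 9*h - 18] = 3*h^2 + 16*h + 9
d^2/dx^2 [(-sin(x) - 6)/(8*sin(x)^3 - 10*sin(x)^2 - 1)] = (-256*sin(x)^7 - 3216*sin(x)^6 + 5564*sin(x)^5 + 1624*sin(x)^4 - 7852*sin(x)^3 + 3936*sin(x)^2 + 227*sin(x) - 120)/(-8*sin(x)^3 + 10*sin(x)^2 + 1)^3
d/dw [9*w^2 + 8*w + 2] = 18*w + 8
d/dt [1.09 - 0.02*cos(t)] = 0.02*sin(t)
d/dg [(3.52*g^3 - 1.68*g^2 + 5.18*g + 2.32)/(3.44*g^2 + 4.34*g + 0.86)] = (12.1088*g^4 + 30.5536*g^3 - 16.0288*g^2 - 18.8512*g - 5.614)/(11.8336*g^4 + 29.8592*g^3 + 24.7524*g^2 + 7.4648*g + 0.7396)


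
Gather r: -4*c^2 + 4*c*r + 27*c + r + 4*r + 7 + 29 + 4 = -4*c^2 + 27*c + r*(4*c + 5) + 40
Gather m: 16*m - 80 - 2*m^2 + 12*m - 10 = -2*m^2 + 28*m - 90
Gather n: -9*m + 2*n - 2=-9*m + 2*n - 2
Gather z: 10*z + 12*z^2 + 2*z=12*z^2 + 12*z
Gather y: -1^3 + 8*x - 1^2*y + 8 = 8*x - y + 7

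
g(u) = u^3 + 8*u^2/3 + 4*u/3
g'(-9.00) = 196.33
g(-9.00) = -525.00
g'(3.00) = 44.33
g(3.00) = 55.00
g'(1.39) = 14.54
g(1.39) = 9.69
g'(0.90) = 8.56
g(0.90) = 4.09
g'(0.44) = 4.26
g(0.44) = 1.19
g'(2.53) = 34.03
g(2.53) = 36.64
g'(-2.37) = 5.54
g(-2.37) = -1.49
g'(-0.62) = -0.82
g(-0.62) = -0.04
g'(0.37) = 3.72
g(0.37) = 0.91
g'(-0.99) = -1.01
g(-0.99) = 0.32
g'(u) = 3*u^2 + 16*u/3 + 4/3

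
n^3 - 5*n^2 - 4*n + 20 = (n - 5)*(n - 2)*(n + 2)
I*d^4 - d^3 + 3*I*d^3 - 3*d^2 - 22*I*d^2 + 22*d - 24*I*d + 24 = (d - 4)*(d + 6)*(d + I)*(I*d + I)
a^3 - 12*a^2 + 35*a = a*(a - 7)*(a - 5)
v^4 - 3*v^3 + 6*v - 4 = (v - 2)*(v - 1)*(v - sqrt(2))*(v + sqrt(2))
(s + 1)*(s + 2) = s^2 + 3*s + 2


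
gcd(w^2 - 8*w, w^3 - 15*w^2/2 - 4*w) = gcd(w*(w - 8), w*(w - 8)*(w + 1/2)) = w^2 - 8*w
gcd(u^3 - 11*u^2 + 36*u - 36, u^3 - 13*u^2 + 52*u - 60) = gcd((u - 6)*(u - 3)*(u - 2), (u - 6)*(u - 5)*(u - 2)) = u^2 - 8*u + 12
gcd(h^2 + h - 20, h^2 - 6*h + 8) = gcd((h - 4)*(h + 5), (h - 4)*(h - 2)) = h - 4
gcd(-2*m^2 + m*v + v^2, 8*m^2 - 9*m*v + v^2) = -m + v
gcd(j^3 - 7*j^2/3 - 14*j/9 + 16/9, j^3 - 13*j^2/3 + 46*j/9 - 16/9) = j^2 - 10*j/3 + 16/9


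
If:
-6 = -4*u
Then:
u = 3/2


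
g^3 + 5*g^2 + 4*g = g*(g + 1)*(g + 4)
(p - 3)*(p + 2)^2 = p^3 + p^2 - 8*p - 12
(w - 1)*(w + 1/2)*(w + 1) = w^3 + w^2/2 - w - 1/2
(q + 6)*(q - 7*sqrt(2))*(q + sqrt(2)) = q^3 - 6*sqrt(2)*q^2 + 6*q^2 - 36*sqrt(2)*q - 14*q - 84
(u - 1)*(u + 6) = u^2 + 5*u - 6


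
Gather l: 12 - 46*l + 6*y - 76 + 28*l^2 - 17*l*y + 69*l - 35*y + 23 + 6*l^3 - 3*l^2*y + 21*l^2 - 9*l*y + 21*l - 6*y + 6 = 6*l^3 + l^2*(49 - 3*y) + l*(44 - 26*y) - 35*y - 35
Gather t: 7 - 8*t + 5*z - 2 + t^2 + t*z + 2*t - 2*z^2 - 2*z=t^2 + t*(z - 6) - 2*z^2 + 3*z + 5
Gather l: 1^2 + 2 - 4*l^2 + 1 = 4 - 4*l^2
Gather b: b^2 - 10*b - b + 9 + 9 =b^2 - 11*b + 18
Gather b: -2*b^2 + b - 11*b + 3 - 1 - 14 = -2*b^2 - 10*b - 12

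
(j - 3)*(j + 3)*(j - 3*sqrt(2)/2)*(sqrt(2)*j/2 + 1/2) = sqrt(2)*j^4/2 - j^3 - 21*sqrt(2)*j^2/4 + 9*j + 27*sqrt(2)/4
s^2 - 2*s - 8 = (s - 4)*(s + 2)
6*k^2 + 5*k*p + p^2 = (2*k + p)*(3*k + p)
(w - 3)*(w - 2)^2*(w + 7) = w^4 - 33*w^2 + 100*w - 84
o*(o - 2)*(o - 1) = o^3 - 3*o^2 + 2*o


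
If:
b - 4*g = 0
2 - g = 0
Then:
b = 8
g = 2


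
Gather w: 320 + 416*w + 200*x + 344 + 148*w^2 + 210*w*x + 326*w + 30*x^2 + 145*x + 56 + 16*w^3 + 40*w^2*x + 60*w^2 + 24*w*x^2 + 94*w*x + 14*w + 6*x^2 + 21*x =16*w^3 + w^2*(40*x + 208) + w*(24*x^2 + 304*x + 756) + 36*x^2 + 366*x + 720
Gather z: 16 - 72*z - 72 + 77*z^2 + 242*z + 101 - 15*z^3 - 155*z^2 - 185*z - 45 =-15*z^3 - 78*z^2 - 15*z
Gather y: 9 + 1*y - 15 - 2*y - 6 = -y - 12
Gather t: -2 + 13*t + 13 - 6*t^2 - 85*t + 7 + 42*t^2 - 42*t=36*t^2 - 114*t + 18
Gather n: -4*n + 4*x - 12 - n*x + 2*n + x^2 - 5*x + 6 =n*(-x - 2) + x^2 - x - 6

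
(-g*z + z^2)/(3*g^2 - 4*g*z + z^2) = z/(-3*g + z)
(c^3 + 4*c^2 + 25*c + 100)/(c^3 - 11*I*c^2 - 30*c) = (c^2 + c*(4 + 5*I) + 20*I)/(c*(c - 6*I))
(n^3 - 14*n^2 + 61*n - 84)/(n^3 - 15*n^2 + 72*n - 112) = (n - 3)/(n - 4)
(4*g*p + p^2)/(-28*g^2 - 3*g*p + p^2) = p/(-7*g + p)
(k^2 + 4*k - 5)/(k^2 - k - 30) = (k - 1)/(k - 6)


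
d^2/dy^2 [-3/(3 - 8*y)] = 384/(8*y - 3)^3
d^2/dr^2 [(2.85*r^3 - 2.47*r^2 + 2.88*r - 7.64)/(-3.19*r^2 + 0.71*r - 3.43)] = (-2.8421709430404e-14*r^4 + 12.0685899999999*r^3 + 345.96006*r^2 - 115.93023*r - 115.39525)/(32.461759*r^6 - 21.675093*r^5 + 109.536306*r^4 - 46.969553*r^3 + 117.777282*r^2 - 25.059237*r + 40.353607)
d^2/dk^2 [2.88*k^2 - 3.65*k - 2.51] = 5.76000000000000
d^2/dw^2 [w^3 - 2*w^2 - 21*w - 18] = 6*w - 4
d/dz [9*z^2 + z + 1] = 18*z + 1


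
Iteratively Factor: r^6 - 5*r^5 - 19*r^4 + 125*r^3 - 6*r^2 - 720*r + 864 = (r - 3)*(r^5 - 2*r^4 - 25*r^3 + 50*r^2 + 144*r - 288) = (r - 3)*(r + 3)*(r^4 - 5*r^3 - 10*r^2 + 80*r - 96) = (r - 3)*(r - 2)*(r + 3)*(r^3 - 3*r^2 - 16*r + 48) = (r - 3)^2*(r - 2)*(r + 3)*(r^2 - 16) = (r - 3)^2*(r - 2)*(r + 3)*(r + 4)*(r - 4)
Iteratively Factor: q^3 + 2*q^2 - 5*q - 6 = (q + 3)*(q^2 - q - 2) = (q + 1)*(q + 3)*(q - 2)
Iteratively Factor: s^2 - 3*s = (s - 3)*(s)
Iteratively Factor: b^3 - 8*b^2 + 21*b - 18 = (b - 3)*(b^2 - 5*b + 6) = (b - 3)^2*(b - 2)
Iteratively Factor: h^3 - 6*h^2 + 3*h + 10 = (h - 5)*(h^2 - h - 2) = (h - 5)*(h - 2)*(h + 1)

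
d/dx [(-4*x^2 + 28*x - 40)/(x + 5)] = 4*(-x^2 - 10*x + 45)/(x^2 + 10*x + 25)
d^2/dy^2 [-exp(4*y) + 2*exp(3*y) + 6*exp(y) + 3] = (-16*exp(3*y) + 18*exp(2*y) + 6)*exp(y)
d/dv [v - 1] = 1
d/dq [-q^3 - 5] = -3*q^2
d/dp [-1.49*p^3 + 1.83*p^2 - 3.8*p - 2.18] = -4.47*p^2 + 3.66*p - 3.8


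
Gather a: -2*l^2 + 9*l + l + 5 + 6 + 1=-2*l^2 + 10*l + 12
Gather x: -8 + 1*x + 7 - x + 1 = 0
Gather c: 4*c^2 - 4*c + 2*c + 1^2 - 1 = 4*c^2 - 2*c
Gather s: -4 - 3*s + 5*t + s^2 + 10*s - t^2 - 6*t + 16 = s^2 + 7*s - t^2 - t + 12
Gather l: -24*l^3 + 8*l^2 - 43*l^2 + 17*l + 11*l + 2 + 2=-24*l^3 - 35*l^2 + 28*l + 4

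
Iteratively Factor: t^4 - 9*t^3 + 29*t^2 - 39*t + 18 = (t - 2)*(t^3 - 7*t^2 + 15*t - 9) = (t - 3)*(t - 2)*(t^2 - 4*t + 3) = (t - 3)*(t - 2)*(t - 1)*(t - 3)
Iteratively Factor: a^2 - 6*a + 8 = (a - 2)*(a - 4)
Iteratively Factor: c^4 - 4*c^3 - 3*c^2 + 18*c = (c - 3)*(c^3 - c^2 - 6*c) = (c - 3)*(c + 2)*(c^2 - 3*c) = (c - 3)^2*(c + 2)*(c)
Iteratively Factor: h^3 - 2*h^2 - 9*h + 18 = (h + 3)*(h^2 - 5*h + 6) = (h - 3)*(h + 3)*(h - 2)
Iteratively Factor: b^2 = (b)*(b)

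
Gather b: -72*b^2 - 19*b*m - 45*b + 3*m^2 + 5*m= -72*b^2 + b*(-19*m - 45) + 3*m^2 + 5*m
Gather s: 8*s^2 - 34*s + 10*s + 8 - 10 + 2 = 8*s^2 - 24*s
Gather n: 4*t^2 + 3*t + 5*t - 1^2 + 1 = 4*t^2 + 8*t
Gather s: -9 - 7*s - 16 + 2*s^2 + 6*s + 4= 2*s^2 - s - 21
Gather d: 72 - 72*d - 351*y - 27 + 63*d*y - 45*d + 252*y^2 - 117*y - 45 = d*(63*y - 117) + 252*y^2 - 468*y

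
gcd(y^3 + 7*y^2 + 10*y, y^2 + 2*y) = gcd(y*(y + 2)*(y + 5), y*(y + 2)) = y^2 + 2*y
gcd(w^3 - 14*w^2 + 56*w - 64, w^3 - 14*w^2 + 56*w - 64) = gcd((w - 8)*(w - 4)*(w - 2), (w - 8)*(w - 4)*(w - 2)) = w^3 - 14*w^2 + 56*w - 64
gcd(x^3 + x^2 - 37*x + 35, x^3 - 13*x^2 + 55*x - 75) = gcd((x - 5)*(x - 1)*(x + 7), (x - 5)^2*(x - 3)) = x - 5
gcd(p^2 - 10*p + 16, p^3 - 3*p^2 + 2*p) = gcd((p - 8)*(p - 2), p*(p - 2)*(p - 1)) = p - 2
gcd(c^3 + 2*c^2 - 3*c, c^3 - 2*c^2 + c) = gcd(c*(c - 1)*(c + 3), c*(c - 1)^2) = c^2 - c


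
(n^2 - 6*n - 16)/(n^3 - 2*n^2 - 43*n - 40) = (n + 2)/(n^2 + 6*n + 5)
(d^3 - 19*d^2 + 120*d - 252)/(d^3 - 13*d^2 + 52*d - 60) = (d^2 - 13*d + 42)/(d^2 - 7*d + 10)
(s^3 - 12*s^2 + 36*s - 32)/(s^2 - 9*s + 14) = (s^2 - 10*s + 16)/(s - 7)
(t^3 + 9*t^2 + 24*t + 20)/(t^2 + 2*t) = t + 7 + 10/t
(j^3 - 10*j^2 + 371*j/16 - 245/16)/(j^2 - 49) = (j^2 - 3*j + 35/16)/(j + 7)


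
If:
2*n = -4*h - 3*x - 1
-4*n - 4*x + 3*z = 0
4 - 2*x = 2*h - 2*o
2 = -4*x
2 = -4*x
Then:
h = -3*z/8 - 1/8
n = 3*z/4 + 1/2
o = -3*z/8 - 21/8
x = -1/2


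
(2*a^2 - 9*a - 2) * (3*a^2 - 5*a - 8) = 6*a^4 - 37*a^3 + 23*a^2 + 82*a + 16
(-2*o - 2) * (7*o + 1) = -14*o^2 - 16*o - 2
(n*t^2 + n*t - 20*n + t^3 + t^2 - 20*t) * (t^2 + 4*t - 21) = n*t^4 + 5*n*t^3 - 37*n*t^2 - 101*n*t + 420*n + t^5 + 5*t^4 - 37*t^3 - 101*t^2 + 420*t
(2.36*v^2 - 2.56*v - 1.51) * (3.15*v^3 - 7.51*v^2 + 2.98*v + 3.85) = 7.434*v^5 - 25.7876*v^4 + 21.5019*v^3 + 12.7973*v^2 - 14.3558*v - 5.8135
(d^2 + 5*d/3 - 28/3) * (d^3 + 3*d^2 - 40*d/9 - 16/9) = d^5 + 14*d^4/3 - 79*d^3/9 - 1004*d^2/27 + 1040*d/27 + 448/27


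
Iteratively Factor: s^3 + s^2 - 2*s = (s)*(s^2 + s - 2) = s*(s - 1)*(s + 2)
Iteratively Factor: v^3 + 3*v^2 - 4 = (v + 2)*(v^2 + v - 2) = (v - 1)*(v + 2)*(v + 2)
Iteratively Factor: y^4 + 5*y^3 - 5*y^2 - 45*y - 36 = (y + 3)*(y^3 + 2*y^2 - 11*y - 12) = (y + 1)*(y + 3)*(y^2 + y - 12) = (y + 1)*(y + 3)*(y + 4)*(y - 3)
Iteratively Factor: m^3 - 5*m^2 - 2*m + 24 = (m - 3)*(m^2 - 2*m - 8) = (m - 4)*(m - 3)*(m + 2)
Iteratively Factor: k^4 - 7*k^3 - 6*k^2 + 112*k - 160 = (k + 4)*(k^3 - 11*k^2 + 38*k - 40) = (k - 5)*(k + 4)*(k^2 - 6*k + 8) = (k - 5)*(k - 4)*(k + 4)*(k - 2)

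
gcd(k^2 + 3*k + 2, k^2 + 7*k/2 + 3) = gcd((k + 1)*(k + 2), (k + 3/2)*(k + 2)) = k + 2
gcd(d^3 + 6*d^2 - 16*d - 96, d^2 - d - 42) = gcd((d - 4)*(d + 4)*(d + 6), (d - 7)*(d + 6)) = d + 6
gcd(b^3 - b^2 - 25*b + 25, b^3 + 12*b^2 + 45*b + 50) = b + 5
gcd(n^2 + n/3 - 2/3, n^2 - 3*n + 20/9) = 1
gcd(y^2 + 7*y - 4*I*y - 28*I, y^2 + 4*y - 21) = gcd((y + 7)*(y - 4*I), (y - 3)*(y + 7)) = y + 7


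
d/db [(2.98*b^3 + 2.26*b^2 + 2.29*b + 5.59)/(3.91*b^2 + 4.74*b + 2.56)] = (11.6518*b^4 + 28.2504*b^3 + 24.6449*b^2 - 32.1426*b - 20.6342)/(15.2881*b^4 + 37.0668*b^3 + 42.4868*b^2 + 24.2688*b + 6.5536)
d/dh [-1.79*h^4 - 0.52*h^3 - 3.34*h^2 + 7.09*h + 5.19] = -7.16*h^3 - 1.56*h^2 - 6.68*h + 7.09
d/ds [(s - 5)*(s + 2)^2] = (s + 2)*(3*s - 8)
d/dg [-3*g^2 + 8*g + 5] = 8 - 6*g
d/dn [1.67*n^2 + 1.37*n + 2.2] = 3.34*n + 1.37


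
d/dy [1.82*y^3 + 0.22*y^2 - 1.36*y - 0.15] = 5.46*y^2 + 0.44*y - 1.36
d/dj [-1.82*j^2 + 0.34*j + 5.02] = 0.34 - 3.64*j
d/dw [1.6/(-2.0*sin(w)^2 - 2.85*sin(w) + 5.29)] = (6.4*sin(w) + 4.56)*cos(w)/(2.0*sin(w)^2 + 2.85*sin(w) - 5.29)^2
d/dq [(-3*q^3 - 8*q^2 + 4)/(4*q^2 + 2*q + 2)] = (-6*q^4 - 6*q^3 - 17*q^2 - 32*q - 4)/(2*(4*q^4 + 4*q^3 + 5*q^2 + 2*q + 1))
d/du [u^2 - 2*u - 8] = 2*u - 2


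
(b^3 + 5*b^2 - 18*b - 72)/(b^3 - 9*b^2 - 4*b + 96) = (b + 6)/(b - 8)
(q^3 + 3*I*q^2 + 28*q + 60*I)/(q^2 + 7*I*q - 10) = (q^2 + I*q + 30)/(q + 5*I)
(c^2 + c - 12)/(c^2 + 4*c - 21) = (c + 4)/(c + 7)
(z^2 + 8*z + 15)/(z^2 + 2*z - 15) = (z + 3)/(z - 3)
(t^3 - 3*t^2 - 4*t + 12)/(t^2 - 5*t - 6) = (-t^3 + 3*t^2 + 4*t - 12)/(-t^2 + 5*t + 6)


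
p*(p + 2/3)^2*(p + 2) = p^4 + 10*p^3/3 + 28*p^2/9 + 8*p/9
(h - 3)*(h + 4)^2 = h^3 + 5*h^2 - 8*h - 48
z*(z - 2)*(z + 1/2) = z^3 - 3*z^2/2 - z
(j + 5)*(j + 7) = j^2 + 12*j + 35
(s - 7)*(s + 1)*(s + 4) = s^3 - 2*s^2 - 31*s - 28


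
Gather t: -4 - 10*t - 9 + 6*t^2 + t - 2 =6*t^2 - 9*t - 15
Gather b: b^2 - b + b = b^2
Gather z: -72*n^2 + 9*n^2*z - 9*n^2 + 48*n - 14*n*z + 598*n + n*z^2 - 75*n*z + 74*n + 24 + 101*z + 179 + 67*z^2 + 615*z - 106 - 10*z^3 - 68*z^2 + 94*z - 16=-81*n^2 + 720*n - 10*z^3 + z^2*(n - 1) + z*(9*n^2 - 89*n + 810) + 81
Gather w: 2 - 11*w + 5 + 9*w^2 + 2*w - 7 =9*w^2 - 9*w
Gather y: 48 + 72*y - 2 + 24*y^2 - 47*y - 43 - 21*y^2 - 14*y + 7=3*y^2 + 11*y + 10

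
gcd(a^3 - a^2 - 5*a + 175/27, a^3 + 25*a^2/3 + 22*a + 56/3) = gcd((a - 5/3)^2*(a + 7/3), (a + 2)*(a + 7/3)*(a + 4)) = a + 7/3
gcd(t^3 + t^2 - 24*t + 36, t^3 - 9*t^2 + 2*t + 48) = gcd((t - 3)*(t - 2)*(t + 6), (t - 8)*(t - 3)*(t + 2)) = t - 3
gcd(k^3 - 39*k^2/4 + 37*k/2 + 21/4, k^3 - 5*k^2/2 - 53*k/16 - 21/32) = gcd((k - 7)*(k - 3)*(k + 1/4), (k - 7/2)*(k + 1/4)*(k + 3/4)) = k + 1/4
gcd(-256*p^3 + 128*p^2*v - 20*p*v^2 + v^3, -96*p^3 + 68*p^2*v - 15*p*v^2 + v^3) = 32*p^2 - 12*p*v + v^2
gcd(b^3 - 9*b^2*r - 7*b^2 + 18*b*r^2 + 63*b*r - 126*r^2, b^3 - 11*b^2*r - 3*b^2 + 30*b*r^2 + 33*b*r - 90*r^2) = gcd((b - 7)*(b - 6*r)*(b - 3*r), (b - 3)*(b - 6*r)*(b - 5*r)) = -b + 6*r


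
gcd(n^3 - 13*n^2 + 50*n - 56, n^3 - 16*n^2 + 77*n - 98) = n^2 - 9*n + 14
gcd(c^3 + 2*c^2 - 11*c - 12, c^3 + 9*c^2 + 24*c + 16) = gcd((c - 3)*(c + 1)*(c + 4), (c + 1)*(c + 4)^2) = c^2 + 5*c + 4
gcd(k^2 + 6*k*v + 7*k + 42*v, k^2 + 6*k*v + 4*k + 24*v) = k + 6*v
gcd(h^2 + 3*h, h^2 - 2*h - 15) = h + 3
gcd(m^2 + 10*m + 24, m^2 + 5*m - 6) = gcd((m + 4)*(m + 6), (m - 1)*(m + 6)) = m + 6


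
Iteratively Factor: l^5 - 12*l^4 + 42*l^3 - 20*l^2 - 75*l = (l)*(l^4 - 12*l^3 + 42*l^2 - 20*l - 75) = l*(l - 5)*(l^3 - 7*l^2 + 7*l + 15) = l*(l - 5)*(l - 3)*(l^2 - 4*l - 5) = l*(l - 5)^2*(l - 3)*(l + 1)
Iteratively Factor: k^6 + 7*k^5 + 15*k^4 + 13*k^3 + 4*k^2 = (k + 1)*(k^5 + 6*k^4 + 9*k^3 + 4*k^2) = (k + 1)^2*(k^4 + 5*k^3 + 4*k^2) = (k + 1)^3*(k^3 + 4*k^2) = k*(k + 1)^3*(k^2 + 4*k) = k^2*(k + 1)^3*(k + 4)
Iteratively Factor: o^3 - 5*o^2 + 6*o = (o - 3)*(o^2 - 2*o) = o*(o - 3)*(o - 2)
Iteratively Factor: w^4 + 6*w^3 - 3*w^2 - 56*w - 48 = (w + 4)*(w^3 + 2*w^2 - 11*w - 12) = (w - 3)*(w + 4)*(w^2 + 5*w + 4) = (w - 3)*(w + 1)*(w + 4)*(w + 4)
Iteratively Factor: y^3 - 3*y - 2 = (y + 1)*(y^2 - y - 2) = (y - 2)*(y + 1)*(y + 1)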